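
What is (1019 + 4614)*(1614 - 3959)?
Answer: -13209385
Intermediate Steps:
(1019 + 4614)*(1614 - 3959) = 5633*(-2345) = -13209385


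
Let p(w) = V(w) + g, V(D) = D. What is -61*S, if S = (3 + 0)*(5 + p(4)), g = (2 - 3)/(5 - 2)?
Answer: -1586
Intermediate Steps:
g = -⅓ (g = -1/3 = -1*⅓ = -⅓ ≈ -0.33333)
p(w) = -⅓ + w (p(w) = w - ⅓ = -⅓ + w)
S = 26 (S = (3 + 0)*(5 + (-⅓ + 4)) = 3*(5 + 11/3) = 3*(26/3) = 26)
-61*S = -61*26 = -1586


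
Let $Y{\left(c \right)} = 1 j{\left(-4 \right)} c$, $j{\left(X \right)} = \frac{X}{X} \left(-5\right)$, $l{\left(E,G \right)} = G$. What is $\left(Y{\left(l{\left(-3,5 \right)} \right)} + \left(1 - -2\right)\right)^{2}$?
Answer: $484$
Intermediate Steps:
$j{\left(X \right)} = -5$ ($j{\left(X \right)} = 1 \left(-5\right) = -5$)
$Y{\left(c \right)} = - 5 c$ ($Y{\left(c \right)} = 1 \left(-5\right) c = - 5 c$)
$\left(Y{\left(l{\left(-3,5 \right)} \right)} + \left(1 - -2\right)\right)^{2} = \left(\left(-5\right) 5 + \left(1 - -2\right)\right)^{2} = \left(-25 + \left(1 + 2\right)\right)^{2} = \left(-25 + 3\right)^{2} = \left(-22\right)^{2} = 484$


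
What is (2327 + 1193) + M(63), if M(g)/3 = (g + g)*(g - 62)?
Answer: 3898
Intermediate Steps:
M(g) = 6*g*(-62 + g) (M(g) = 3*((g + g)*(g - 62)) = 3*((2*g)*(-62 + g)) = 3*(2*g*(-62 + g)) = 6*g*(-62 + g))
(2327 + 1193) + M(63) = (2327 + 1193) + 6*63*(-62 + 63) = 3520 + 6*63*1 = 3520 + 378 = 3898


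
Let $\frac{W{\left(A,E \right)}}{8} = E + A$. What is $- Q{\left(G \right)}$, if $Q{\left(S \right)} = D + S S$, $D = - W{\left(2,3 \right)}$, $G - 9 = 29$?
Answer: $-1404$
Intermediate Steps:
$G = 38$ ($G = 9 + 29 = 38$)
$W{\left(A,E \right)} = 8 A + 8 E$ ($W{\left(A,E \right)} = 8 \left(E + A\right) = 8 \left(A + E\right) = 8 A + 8 E$)
$D = -40$ ($D = - (8 \cdot 2 + 8 \cdot 3) = - (16 + 24) = \left(-1\right) 40 = -40$)
$Q{\left(S \right)} = -40 + S^{2}$ ($Q{\left(S \right)} = -40 + S S = -40 + S^{2}$)
$- Q{\left(G \right)} = - (-40 + 38^{2}) = - (-40 + 1444) = \left(-1\right) 1404 = -1404$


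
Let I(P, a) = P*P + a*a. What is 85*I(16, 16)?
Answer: 43520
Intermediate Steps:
I(P, a) = P**2 + a**2
85*I(16, 16) = 85*(16**2 + 16**2) = 85*(256 + 256) = 85*512 = 43520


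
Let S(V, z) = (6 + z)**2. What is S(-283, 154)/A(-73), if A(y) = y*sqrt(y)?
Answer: 25600*I*sqrt(73)/5329 ≈ 41.045*I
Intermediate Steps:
A(y) = y**(3/2)
S(-283, 154)/A(-73) = (6 + 154)**2/((-73)**(3/2)) = 160**2/((-73*I*sqrt(73))) = 25600*(I*sqrt(73)/5329) = 25600*I*sqrt(73)/5329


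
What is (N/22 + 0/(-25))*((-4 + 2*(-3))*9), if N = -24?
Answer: 1080/11 ≈ 98.182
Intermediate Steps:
(N/22 + 0/(-25))*((-4 + 2*(-3))*9) = (-24/22 + 0/(-25))*((-4 + 2*(-3))*9) = (-24*1/22 + 0*(-1/25))*((-4 - 6)*9) = (-12/11 + 0)*(-10*9) = -12/11*(-90) = 1080/11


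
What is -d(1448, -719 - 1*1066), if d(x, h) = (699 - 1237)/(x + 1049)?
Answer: 538/2497 ≈ 0.21546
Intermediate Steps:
d(x, h) = -538/(1049 + x)
-d(1448, -719 - 1*1066) = -(-538)/(1049 + 1448) = -(-538)/2497 = -1*(-538/2497) = 538/2497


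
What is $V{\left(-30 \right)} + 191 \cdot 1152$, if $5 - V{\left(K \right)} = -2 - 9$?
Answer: $220048$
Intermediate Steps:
$V{\left(K \right)} = 16$ ($V{\left(K \right)} = 5 - \left(-2 - 9\right) = 5 - -11 = 5 + 11 = 16$)
$V{\left(-30 \right)} + 191 \cdot 1152 = 16 + 191 \cdot 1152 = 16 + 220032 = 220048$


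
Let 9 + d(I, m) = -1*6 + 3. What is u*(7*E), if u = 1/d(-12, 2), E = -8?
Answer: 14/3 ≈ 4.6667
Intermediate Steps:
d(I, m) = -12 (d(I, m) = -9 + (-1*6 + 3) = -9 + (-6 + 3) = -9 - 3 = -12)
u = -1/12 (u = 1/(-12) = -1/12 ≈ -0.083333)
u*(7*E) = -7*(-8)/12 = -1/12*(-56) = 14/3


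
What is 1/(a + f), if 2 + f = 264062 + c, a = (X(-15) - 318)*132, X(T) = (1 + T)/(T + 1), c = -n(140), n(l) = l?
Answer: 1/222076 ≈ 4.5030e-6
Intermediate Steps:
c = -140 (c = -1*140 = -140)
X(T) = 1 (X(T) = (1 + T)/(1 + T) = 1)
a = -41844 (a = (1 - 318)*132 = -317*132 = -41844)
f = 263920 (f = -2 + (264062 - 140) = -2 + 263922 = 263920)
1/(a + f) = 1/(-41844 + 263920) = 1/222076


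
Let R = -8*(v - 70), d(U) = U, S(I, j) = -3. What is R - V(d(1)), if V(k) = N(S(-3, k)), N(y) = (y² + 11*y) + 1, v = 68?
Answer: 39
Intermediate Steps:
N(y) = 1 + y² + 11*y
V(k) = -23 (V(k) = 1 + (-3)² + 11*(-3) = 1 + 9 - 33 = -23)
R = 16 (R = -8*(68 - 70) = -8*(-2) = 16)
R - V(d(1)) = 16 - 1*(-23) = 16 + 23 = 39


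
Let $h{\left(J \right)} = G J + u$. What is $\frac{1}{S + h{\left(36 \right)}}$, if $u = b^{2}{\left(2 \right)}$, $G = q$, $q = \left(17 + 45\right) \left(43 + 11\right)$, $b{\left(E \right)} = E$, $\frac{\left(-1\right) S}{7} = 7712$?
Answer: $\frac{1}{66548} \approx 1.5027 \cdot 10^{-5}$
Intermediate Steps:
$S = -53984$ ($S = \left(-7\right) 7712 = -53984$)
$q = 3348$ ($q = 62 \cdot 54 = 3348$)
$G = 3348$
$u = 4$ ($u = 2^{2} = 4$)
$h{\left(J \right)} = 4 + 3348 J$ ($h{\left(J \right)} = 3348 J + 4 = 4 + 3348 J$)
$\frac{1}{S + h{\left(36 \right)}} = \frac{1}{-53984 + \left(4 + 3348 \cdot 36\right)} = \frac{1}{-53984 + \left(4 + 120528\right)} = \frac{1}{-53984 + 120532} = \frac{1}{66548}$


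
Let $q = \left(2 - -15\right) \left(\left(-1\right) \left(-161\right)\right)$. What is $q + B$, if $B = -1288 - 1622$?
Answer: $-173$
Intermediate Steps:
$B = -2910$
$q = 2737$ ($q = \left(2 + 15\right) 161 = 17 \cdot 161 = 2737$)
$q + B = 2737 - 2910 = -173$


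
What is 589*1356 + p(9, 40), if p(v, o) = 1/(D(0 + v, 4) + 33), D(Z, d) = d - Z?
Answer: 22363153/28 ≈ 7.9868e+5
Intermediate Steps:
p(v, o) = 1/(37 - v) (p(v, o) = 1/((4 - (0 + v)) + 33) = 1/((4 - v) + 33) = 1/(37 - v))
589*1356 + p(9, 40) = 589*1356 - 1/(-37 + 9) = 798684 - 1/(-28) = 798684 - 1*(-1/28) = 798684 + 1/28 = 22363153/28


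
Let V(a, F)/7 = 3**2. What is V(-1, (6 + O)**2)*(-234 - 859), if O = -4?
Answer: -68859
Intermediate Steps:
V(a, F) = 63 (V(a, F) = 7*3**2 = 7*9 = 63)
V(-1, (6 + O)**2)*(-234 - 859) = 63*(-234 - 859) = 63*(-1093) = -68859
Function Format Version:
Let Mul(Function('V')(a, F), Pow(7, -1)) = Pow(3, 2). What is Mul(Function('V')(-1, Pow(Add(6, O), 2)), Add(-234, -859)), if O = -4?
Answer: -68859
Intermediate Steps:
Function('V')(a, F) = 63 (Function('V')(a, F) = Mul(7, Pow(3, 2)) = Mul(7, 9) = 63)
Mul(Function('V')(-1, Pow(Add(6, O), 2)), Add(-234, -859)) = Mul(63, Add(-234, -859)) = Mul(63, -1093) = -68859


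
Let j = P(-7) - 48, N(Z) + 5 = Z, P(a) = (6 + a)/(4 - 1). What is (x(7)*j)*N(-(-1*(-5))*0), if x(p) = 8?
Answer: 5800/3 ≈ 1933.3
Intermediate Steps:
P(a) = 2 + a/3 (P(a) = (6 + a)/3 = (6 + a)*(1/3) = 2 + a/3)
N(Z) = -5 + Z
j = -145/3 (j = (2 + (1/3)*(-7)) - 48 = (2 - 7/3) - 48 = -1/3 - 48 = -145/3 ≈ -48.333)
(x(7)*j)*N(-(-1*(-5))*0) = (8*(-145/3))*(-5 - (-1*(-5))*0) = -1160*(-5 - 5*0)/3 = -1160*(-5 - 1*0)/3 = -1160*(-5 + 0)/3 = -1160/3*(-5) = 5800/3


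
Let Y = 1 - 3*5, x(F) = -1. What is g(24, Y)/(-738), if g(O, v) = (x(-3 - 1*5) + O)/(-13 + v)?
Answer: 23/19926 ≈ 0.0011543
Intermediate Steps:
Y = -14 (Y = 1 - 15 = -14)
g(O, v) = (-1 + O)/(-13 + v)
g(24, Y)/(-738) = ((-1 + 24)/(-13 - 14))/(-738) = (23/(-27))*(-1/738) = -1/27*23*(-1/738) = -23/27*(-1/738) = 23/19926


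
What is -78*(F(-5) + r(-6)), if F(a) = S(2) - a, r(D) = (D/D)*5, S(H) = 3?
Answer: -1014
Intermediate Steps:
r(D) = 5 (r(D) = 1*5 = 5)
F(a) = 3 - a
-78*(F(-5) + r(-6)) = -78*((3 - 1*(-5)) + 5) = -78*((3 + 5) + 5) = -78*(8 + 5) = -78*13 = -1014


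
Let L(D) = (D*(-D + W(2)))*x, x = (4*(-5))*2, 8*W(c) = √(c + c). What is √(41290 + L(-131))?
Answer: 4*√45565 ≈ 853.84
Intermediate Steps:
W(c) = √2*√c/8 (W(c) = √(c + c)/8 = √(2*c)/8 = (√2*√c)/8 = √2*√c/8)
x = -40 (x = -20*2 = -40)
L(D) = -40*D*(¼ - D) (L(D) = (D*(-D + √2*√2/8))*(-40) = (D*(-D + ¼))*(-40) = (D*(¼ - D))*(-40) = -40*D*(¼ - D))
√(41290 + L(-131)) = √(41290 + 10*(-131)*(-1 + 4*(-131))) = √(41290 + 10*(-131)*(-1 - 524)) = √(41290 + 10*(-131)*(-525)) = √(41290 + 687750) = √729040 = 4*√45565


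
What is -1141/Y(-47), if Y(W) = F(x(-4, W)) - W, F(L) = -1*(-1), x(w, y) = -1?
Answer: -1141/48 ≈ -23.771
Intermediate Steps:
F(L) = 1
Y(W) = 1 - W
-1141/Y(-47) = -1141/(1 - 1*(-47)) = -1141/(1 + 47) = -1141/48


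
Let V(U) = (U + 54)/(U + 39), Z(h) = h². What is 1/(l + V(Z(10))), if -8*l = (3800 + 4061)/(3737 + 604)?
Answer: 4827192/4255433 ≈ 1.1344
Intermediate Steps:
V(U) = (54 + U)/(39 + U)
l = -7861/34728 (l = -(3800 + 4061)/(8*(3737 + 604)) = -7861/(8*4341) = -⅛*7861/4341 = -7861/34728 ≈ -0.22636)
1/(l + V(Z(10))) = 1/(-7861/34728 + (54 + 10²)/(39 + 10²)) = 1/(-7861/34728 + (54 + 100)/(39 + 100)) = 1/(-7861/34728 + 154/139) = 1/(4255433/4827192) = 4827192/4255433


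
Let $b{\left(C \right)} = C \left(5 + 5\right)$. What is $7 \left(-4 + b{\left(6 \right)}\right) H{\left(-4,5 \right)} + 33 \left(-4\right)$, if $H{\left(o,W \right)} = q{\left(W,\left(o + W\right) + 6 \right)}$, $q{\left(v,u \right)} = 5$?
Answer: $1828$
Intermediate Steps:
$b{\left(C \right)} = 10 C$ ($b{\left(C \right)} = C 10 = 10 C$)
$H{\left(o,W \right)} = 5$
$7 \left(-4 + b{\left(6 \right)}\right) H{\left(-4,5 \right)} + 33 \left(-4\right) = 7 \left(-4 + 10 \cdot 6\right) 5 + 33 \left(-4\right) = 7 \left(-4 + 60\right) 5 - 132 = 7 \cdot 56 \cdot 5 - 132 = 7 \cdot 280 - 132 = 1960 - 132 = 1828$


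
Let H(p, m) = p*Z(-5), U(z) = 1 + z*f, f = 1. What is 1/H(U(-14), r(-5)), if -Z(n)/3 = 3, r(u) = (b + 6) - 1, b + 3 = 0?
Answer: 1/117 ≈ 0.0085470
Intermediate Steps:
b = -3 (b = -3 + 0 = -3)
r(u) = 2 (r(u) = (-3 + 6) - 1 = 3 - 1 = 2)
Z(n) = -9 (Z(n) = -3*3 = -9)
U(z) = 1 + z (U(z) = 1 + z*1 = 1 + z)
H(p, m) = -9*p (H(p, m) = p*(-9) = -9*p)
1/H(U(-14), r(-5)) = 1/(-9*(1 - 14)) = 1/(-9*(-13)) = 1/117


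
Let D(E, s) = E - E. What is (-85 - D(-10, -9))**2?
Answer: 7225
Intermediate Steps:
D(E, s) = 0
(-85 - D(-10, -9))**2 = (-85 - 1*0)**2 = (-85 + 0)**2 = (-85)**2 = 7225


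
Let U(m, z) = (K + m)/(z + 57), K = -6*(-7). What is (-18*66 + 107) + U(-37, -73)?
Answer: -17301/16 ≈ -1081.3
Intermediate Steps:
K = 42
U(m, z) = (42 + m)/(57 + z) (U(m, z) = (42 + m)/(z + 57) = (42 + m)/(57 + z))
(-18*66 + 107) + U(-37, -73) = (-18*66 + 107) + (42 - 37)/(57 - 73) = (-1188 + 107) + 5/(-16) = -1081 - 1/16*5 = -1081 - 5/16 = -17301/16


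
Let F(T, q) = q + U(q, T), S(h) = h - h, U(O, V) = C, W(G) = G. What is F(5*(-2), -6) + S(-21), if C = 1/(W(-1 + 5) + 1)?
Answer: -29/5 ≈ -5.8000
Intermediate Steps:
C = ⅕ (C = 1/((-1 + 5) + 1) = 1/(4 + 1) = 1/5 = ⅕ ≈ 0.20000)
U(O, V) = ⅕
S(h) = 0
F(T, q) = ⅕ + q (F(T, q) = q + ⅕ = ⅕ + q)
F(5*(-2), -6) + S(-21) = (⅕ - 6) + 0 = -29/5 + 0 = -29/5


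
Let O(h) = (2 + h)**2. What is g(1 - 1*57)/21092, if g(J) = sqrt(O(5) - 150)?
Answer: I*sqrt(101)/21092 ≈ 0.00047648*I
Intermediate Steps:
g(J) = I*sqrt(101) (g(J) = sqrt((2 + 5)**2 - 150) = sqrt(7**2 - 150) = sqrt(49 - 150) = sqrt(-101) = I*sqrt(101))
g(1 - 1*57)/21092 = (I*sqrt(101))/21092 = (I*sqrt(101))*(1/21092) = I*sqrt(101)/21092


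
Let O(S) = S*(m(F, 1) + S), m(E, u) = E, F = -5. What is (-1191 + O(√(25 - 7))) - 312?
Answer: -1485 - 15*√2 ≈ -1506.2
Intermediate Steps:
O(S) = S*(-5 + S)
(-1191 + O(√(25 - 7))) - 312 = (-1191 + √(25 - 7)*(-5 + √(25 - 7))) - 312 = (-1191 + √18*(-5 + √18)) - 312 = (-1191 + (3*√2)*(-5 + 3*√2)) - 312 = (-1191 + 3*√2*(-5 + 3*√2)) - 312 = -1503 + 3*√2*(-5 + 3*√2)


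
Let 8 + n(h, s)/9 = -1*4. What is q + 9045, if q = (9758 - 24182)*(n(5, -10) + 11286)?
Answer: -161222427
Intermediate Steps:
n(h, s) = -108 (n(h, s) = -72 + 9*(-1*4) = -72 + 9*(-4) = -72 - 36 = -108)
q = -161231472 (q = (9758 - 24182)*(-108 + 11286) = -14424*11178 = -161231472)
q + 9045 = -161231472 + 9045 = -161222427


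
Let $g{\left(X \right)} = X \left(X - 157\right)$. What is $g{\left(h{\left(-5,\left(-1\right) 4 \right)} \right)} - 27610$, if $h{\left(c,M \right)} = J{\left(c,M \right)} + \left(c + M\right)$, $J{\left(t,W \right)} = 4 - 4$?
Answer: $-26116$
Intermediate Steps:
$J{\left(t,W \right)} = 0$ ($J{\left(t,W \right)} = 4 - 4 = 0$)
$h{\left(c,M \right)} = M + c$ ($h{\left(c,M \right)} = 0 + \left(c + M\right) = 0 + \left(M + c\right) = M + c$)
$g{\left(X \right)} = X \left(-157 + X\right)$
$g{\left(h{\left(-5,\left(-1\right) 4 \right)} \right)} - 27610 = \left(\left(-1\right) 4 - 5\right) \left(-157 - 9\right) - 27610 = \left(-4 - 5\right) \left(-157 - 9\right) - 27610 = - 9 \left(-157 - 9\right) - 27610 = \left(-9\right) \left(-166\right) - 27610 = 1494 - 27610 = -26116$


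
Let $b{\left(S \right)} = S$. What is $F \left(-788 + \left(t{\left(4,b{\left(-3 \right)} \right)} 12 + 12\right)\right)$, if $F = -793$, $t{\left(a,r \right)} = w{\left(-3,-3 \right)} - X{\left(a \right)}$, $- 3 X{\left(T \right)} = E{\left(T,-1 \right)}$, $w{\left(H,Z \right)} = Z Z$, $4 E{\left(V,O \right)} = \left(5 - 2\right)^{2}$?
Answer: $522587$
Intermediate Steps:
$E{\left(V,O \right)} = \frac{9}{4}$ ($E{\left(V,O \right)} = \frac{\left(5 - 2\right)^{2}}{4} = \frac{3^{2}}{4} = \frac{1}{4} \cdot 9 = \frac{9}{4}$)
$w{\left(H,Z \right)} = Z^{2}$
$X{\left(T \right)} = - \frac{3}{4}$ ($X{\left(T \right)} = \left(- \frac{1}{3}\right) \frac{9}{4} = - \frac{3}{4}$)
$t{\left(a,r \right)} = \frac{39}{4}$ ($t{\left(a,r \right)} = \left(-3\right)^{2} - - \frac{3}{4} = 9 + \frac{3}{4} = \frac{39}{4}$)
$F \left(-788 + \left(t{\left(4,b{\left(-3 \right)} \right)} 12 + 12\right)\right) = - 793 \left(-788 + \left(\frac{39}{4} \cdot 12 + 12\right)\right) = - 793 \left(-788 + \left(117 + 12\right)\right) = - 793 \left(-788 + 129\right) = \left(-793\right) \left(-659\right) = 522587$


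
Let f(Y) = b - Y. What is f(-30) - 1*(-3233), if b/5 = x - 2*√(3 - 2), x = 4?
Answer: 3273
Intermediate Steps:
b = 10 (b = 5*(4 - 2*√(3 - 2)) = 5*(4 - 2*√1) = 5*(4 - 2*1) = 5*(4 - 2) = 5*2 = 10)
f(Y) = 10 - Y
f(-30) - 1*(-3233) = (10 - 1*(-30)) - 1*(-3233) = (10 + 30) + 3233 = 40 + 3233 = 3273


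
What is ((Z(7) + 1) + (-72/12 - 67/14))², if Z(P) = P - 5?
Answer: 11881/196 ≈ 60.617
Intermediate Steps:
Z(P) = -5 + P
((Z(7) + 1) + (-72/12 - 67/14))² = (((-5 + 7) + 1) + (-72/12 - 67/14))² = ((2 + 1) + (-72*1/12 - 67*1/14))² = (3 + (-6 - 67/14))² = (3 - 151/14)² = (-109/14)² = 11881/196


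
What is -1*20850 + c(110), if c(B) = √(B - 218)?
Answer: -20850 + 6*I*√3 ≈ -20850.0 + 10.392*I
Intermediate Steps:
c(B) = √(-218 + B)
-1*20850 + c(110) = -1*20850 + √(-218 + 110) = -20850 + √(-108) = -20850 + 6*I*√3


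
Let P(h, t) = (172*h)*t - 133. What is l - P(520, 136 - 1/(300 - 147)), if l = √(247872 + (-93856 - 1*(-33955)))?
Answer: -1860957731/153 + √187971 ≈ -1.2163e+7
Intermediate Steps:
l = √187971 (l = √(247872 + (-93856 + 33955)) = √(247872 - 59901) = √187971 ≈ 433.56)
P(h, t) = -133 + 172*h*t (P(h, t) = 172*h*t - 133 = -133 + 172*h*t)
l - P(520, 136 - 1/(300 - 147)) = √187971 - (-133 + 172*520*(136 - 1/(300 - 147))) = √187971 - (-133 + 172*520*(136 - 1/153)) = √187971 - (-133 + 172*520*(20807/153)) = √187971 - (-133 + 1860978080/153) = √187971 - 1*1860957731/153 = √187971 - 1860957731/153 = -1860957731/153 + √187971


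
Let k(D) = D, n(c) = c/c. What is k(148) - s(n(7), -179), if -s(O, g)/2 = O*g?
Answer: -210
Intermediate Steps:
n(c) = 1
s(O, g) = -2*O*g
k(148) - s(n(7), -179) = 148 - (-2)*(-179) = 148 - 1*358 = 148 - 358 = -210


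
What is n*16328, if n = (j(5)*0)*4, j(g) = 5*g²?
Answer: 0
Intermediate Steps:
n = 0 (n = ((5*5²)*0)*4 = ((5*25)*0)*4 = (125*0)*4 = 0*4 = 0)
n*16328 = 0*16328 = 0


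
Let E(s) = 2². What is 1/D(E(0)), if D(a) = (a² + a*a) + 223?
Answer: 1/255 ≈ 0.0039216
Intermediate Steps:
E(s) = 4
D(a) = 223 + 2*a² (D(a) = (a² + a²) + 223 = 2*a² + 223 = 223 + 2*a²)
1/D(E(0)) = 1/(223 + 2*4²) = 1/(223 + 2*16) = 1/(223 + 32) = 1/255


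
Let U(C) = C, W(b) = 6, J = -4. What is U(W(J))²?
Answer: 36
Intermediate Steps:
U(W(J))² = 6² = 36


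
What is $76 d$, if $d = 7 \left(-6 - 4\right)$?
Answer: $-5320$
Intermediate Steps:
$d = -70$ ($d = 7 \left(-10\right) = -70$)
$76 d = 76 \left(-70\right) = -5320$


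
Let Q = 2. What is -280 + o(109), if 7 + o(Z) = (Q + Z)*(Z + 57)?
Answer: 18139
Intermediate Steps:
o(Z) = -7 + (2 + Z)*(57 + Z) (o(Z) = -7 + (2 + Z)*(Z + 57) = -7 + (2 + Z)*(57 + Z))
-280 + o(109) = -280 + (107 + 109² + 59*109) = -280 + (107 + 11881 + 6431) = -280 + 18419 = 18139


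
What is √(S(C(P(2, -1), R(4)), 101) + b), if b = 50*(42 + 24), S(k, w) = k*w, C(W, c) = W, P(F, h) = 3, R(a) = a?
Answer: √3603 ≈ 60.025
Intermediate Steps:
b = 3300 (b = 50*66 = 3300)
√(S(C(P(2, -1), R(4)), 101) + b) = √(3*101 + 3300) = √(303 + 3300) = √3603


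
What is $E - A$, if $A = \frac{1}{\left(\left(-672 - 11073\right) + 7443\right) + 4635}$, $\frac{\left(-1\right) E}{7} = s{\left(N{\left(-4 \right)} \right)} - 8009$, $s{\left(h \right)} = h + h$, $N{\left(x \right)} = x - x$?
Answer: $\frac{18668978}{333} \approx 56063.0$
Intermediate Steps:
$N{\left(x \right)} = 0$
$s{\left(h \right)} = 2 h$
$E = 56063$ ($E = - 7 \left(2 \cdot 0 - 8009\right) = - 7 \left(0 - 8009\right) = \left(-7\right) \left(-8009\right) = 56063$)
$A = \frac{1}{333}$ ($A = \frac{1}{\left(-11745 + 7443\right) + 4635} = \frac{1}{-4302 + 4635} = \frac{1}{333} \approx 0.003003$)
$E - A = 56063 - \frac{1}{333} = \frac{18668978}{333}$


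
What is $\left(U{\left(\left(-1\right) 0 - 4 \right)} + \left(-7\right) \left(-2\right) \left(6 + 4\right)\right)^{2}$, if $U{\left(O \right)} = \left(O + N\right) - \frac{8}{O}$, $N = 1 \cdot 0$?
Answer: $19044$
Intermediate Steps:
$N = 0$
$U{\left(O \right)} = O - \frac{8}{O}$ ($U{\left(O \right)} = \left(O + 0\right) - \frac{8}{O} = O - \frac{8}{O}$)
$\left(U{\left(\left(-1\right) 0 - 4 \right)} + \left(-7\right) \left(-2\right) \left(6 + 4\right)\right)^{2} = \left(\left(\left(\left(-1\right) 0 - 4\right) - \frac{8}{\left(-1\right) 0 - 4}\right) + \left(-7\right) \left(-2\right) \left(6 + 4\right)\right)^{2} = \left(\left(\left(0 - 4\right) - \frac{8}{0 - 4}\right) + 14 \cdot 10\right)^{2} = \left(\left(-4 - \frac{8}{-4}\right) + 140\right)^{2} = \left(\left(-4 - -2\right) + 140\right)^{2} = \left(\left(-4 + 2\right) + 140\right)^{2} = \left(-2 + 140\right)^{2} = 138^{2} = 19044$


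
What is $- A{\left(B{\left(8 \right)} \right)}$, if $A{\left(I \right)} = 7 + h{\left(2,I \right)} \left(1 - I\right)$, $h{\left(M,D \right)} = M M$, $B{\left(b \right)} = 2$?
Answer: $-3$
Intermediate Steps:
$h{\left(M,D \right)} = M^{2}$
$A{\left(I \right)} = 11 - 4 I$ ($A{\left(I \right)} = 7 + 2^{2} \left(1 - I\right) = 7 + 4 \left(1 - I\right) = 7 - \left(-4 + 4 I\right) = 11 - 4 I$)
$- A{\left(B{\left(8 \right)} \right)} = - (11 - 8) = \left(-1\right) 3 = -3$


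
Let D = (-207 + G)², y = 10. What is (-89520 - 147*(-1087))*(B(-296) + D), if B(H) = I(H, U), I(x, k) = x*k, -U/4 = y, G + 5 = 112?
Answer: 1534674960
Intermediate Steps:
G = 107 (G = -5 + 112 = 107)
D = 10000 (D = (-207 + 107)² = (-100)² = 10000)
U = -40 (U = -4*10 = -40)
I(x, k) = k*x
B(H) = -40*H
(-89520 - 147*(-1087))*(B(-296) + D) = (-89520 - 147*(-1087))*(-40*(-296) + 10000) = (-89520 + 159789)*(11840 + 10000) = 70269*21840 = 1534674960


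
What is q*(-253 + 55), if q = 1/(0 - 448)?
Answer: 99/224 ≈ 0.44196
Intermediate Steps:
q = -1/448 (q = 1/(-448) = -1/448 ≈ -0.0022321)
q*(-253 + 55) = -(-253 + 55)/448 = -1/448*(-198) = 99/224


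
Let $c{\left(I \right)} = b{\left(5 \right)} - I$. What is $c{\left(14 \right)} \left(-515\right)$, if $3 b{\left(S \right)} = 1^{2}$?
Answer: $\frac{21115}{3} \approx 7038.3$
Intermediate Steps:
$b{\left(S \right)} = \frac{1}{3}$ ($b{\left(S \right)} = \frac{1^{2}}{3} = \frac{1}{3} \cdot 1 = \frac{1}{3}$)
$c{\left(I \right)} = \frac{1}{3} - I$
$c{\left(14 \right)} \left(-515\right) = \left(\frac{1}{3} - 14\right) \left(-515\right) = \left(- \frac{41}{3}\right) \left(-515\right) = \frac{21115}{3}$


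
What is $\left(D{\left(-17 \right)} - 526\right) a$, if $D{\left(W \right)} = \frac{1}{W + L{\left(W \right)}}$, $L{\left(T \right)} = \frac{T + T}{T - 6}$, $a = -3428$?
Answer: $\frac{643795540}{357} \approx 1.8033 \cdot 10^{6}$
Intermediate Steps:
$L{\left(T \right)} = \frac{2 T}{-6 + T}$
$D{\left(W \right)} = \frac{1}{W + \frac{2 W}{-6 + W}}$
$\left(D{\left(-17 \right)} - 526\right) a = \left(\frac{-6 - 17}{\left(-17\right) \left(-4 - 17\right)} - 526\right) \left(-3428\right) = \left(\left(- \frac{1}{17}\right) \frac{1}{-21} \left(-23\right) - 526\right) \left(-3428\right) = \left(\left(- \frac{1}{17}\right) \left(- \frac{1}{21}\right) \left(-23\right) - 526\right) \left(-3428\right) = \left(- \frac{23}{357} - 526\right) \left(-3428\right) = \left(- \frac{187805}{357}\right) \left(-3428\right) = \frac{643795540}{357}$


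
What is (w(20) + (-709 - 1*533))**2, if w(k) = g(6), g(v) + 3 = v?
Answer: 1535121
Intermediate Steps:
g(v) = -3 + v
w(k) = 3 (w(k) = -3 + 6 = 3)
(w(20) + (-709 - 1*533))**2 = (3 + (-709 - 1*533))**2 = (3 + (-709 - 533))**2 = (3 - 1242)**2 = (-1239)**2 = 1535121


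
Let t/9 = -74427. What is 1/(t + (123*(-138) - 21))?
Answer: -1/686838 ≈ -1.4559e-6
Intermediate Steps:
t = -669843 (t = 9*(-74427) = -669843)
1/(t + (123*(-138) - 21)) = 1/(-669843 + (123*(-138) - 21)) = 1/(-669843 + (-16974 - 21)) = 1/(-669843 - 16995) = 1/(-686838) = -1/686838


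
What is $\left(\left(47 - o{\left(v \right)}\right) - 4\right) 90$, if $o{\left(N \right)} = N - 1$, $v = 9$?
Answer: $3150$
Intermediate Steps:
$o{\left(N \right)} = -1 + N$ ($o{\left(N \right)} = N - 1 = -1 + N$)
$\left(\left(47 - o{\left(v \right)}\right) - 4\right) 90 = \left(\left(47 - \left(-1 + 9\right)\right) - 4\right) 90 = \left(\left(47 - 8\right) - 4\right) 90 = \left(39 - 4\right) 90 = 35 \cdot 90 = 3150$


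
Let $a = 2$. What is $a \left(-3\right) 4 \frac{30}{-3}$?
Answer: $240$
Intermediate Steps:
$a \left(-3\right) 4 \frac{30}{-3} = 2 \left(-3\right) 4 \frac{30}{-3} = \left(-6\right) 4 \cdot 30 \left(- \frac{1}{3}\right) = \left(-24\right) \left(-10\right) = 240$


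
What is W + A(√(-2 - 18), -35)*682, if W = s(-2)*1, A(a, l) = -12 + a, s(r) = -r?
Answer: -8182 + 1364*I*√5 ≈ -8182.0 + 3050.0*I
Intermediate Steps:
W = 2 (W = -1*(-2)*1 = 2*1 = 2)
W + A(√(-2 - 18), -35)*682 = 2 + (-12 + √(-2 - 18))*682 = 2 + (-12 + √(-20))*682 = 2 + (-12 + 2*I*√5)*682 = 2 + (-8184 + 1364*I*√5) = -8182 + 1364*I*√5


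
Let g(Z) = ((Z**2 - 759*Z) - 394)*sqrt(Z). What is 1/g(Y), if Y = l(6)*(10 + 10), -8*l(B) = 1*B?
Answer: -I*sqrt(15)/168240 ≈ -2.3021e-5*I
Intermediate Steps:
l(B) = -B/8
Y = -15 (Y = (-1/8*6)*(10 + 10) = -3/4*20 = -15)
g(Z) = sqrt(Z)*(-394 + Z**2 - 759*Z) (g(Z) = (-394 + Z**2 - 759*Z)*sqrt(Z) = sqrt(Z)*(-394 + Z**2 - 759*Z))
1/g(Y) = 1/(sqrt(-15)*(-394 + (-15)**2 - 759*(-15))) = 1/((I*sqrt(15))*(-394 + 225 + 11385)) = 1/((I*sqrt(15))*11216) = 1/(11216*I*sqrt(15)) = -I*sqrt(15)/168240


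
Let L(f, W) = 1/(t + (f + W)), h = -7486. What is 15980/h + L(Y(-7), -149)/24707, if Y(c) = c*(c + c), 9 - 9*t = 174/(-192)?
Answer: -2836964811014/1329005663671 ≈ -2.1347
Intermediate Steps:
t = 317/288 (t = 1 - 58/(3*(-192)) = 1 - 58*(-1)/(3*192) = 1 - ⅑*(-29/32) = 1 + 29/288 = 317/288 ≈ 1.1007)
Y(c) = 2*c² (Y(c) = c*(2*c) = 2*c²)
L(f, W) = 1/(317/288 + W + f) (L(f, W) = 1/(317/288 + (f + W)) = 1/(317/288 + (W + f)) = 1/(317/288 + W + f))
15980/h + L(Y(-7), -149)/24707 = 15980/(-7486) + (288/(317 + 288*(-149) + 288*(2*(-7)²)))/24707 = 15980*(-1/7486) + (288/(317 - 42912 + 288*(2*49)))*(1/24707) = -7990/3743 + (288/(317 - 42912 + 288*98))*(1/24707) = -7990/3743 + (288/(317 - 42912 + 28224))*(1/24707) = -7990/3743 + (288/(-14371))*(1/24707) = -7990/3743 + (288*(-1/14371))*(1/24707) = -7990/3743 - 288/14371*1/24707 = -7990/3743 - 288/355064297 = -2836964811014/1329005663671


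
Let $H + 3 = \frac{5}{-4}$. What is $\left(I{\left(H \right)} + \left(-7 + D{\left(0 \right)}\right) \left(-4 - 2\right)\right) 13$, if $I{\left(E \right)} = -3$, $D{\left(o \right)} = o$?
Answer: $507$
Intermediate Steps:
$H = - \frac{17}{4}$ ($H = -3 + \frac{5}{-4} = -3 + 5 \left(- \frac{1}{4}\right) = -3 - \frac{5}{4} = - \frac{17}{4} \approx -4.25$)
$\left(I{\left(H \right)} + \left(-7 + D{\left(0 \right)}\right) \left(-4 - 2\right)\right) 13 = \left(-3 + \left(-7 + 0\right) \left(-4 - 2\right)\right) 13 = \left(-3 - -42\right) 13 = \left(-3 + 42\right) 13 = 39 \cdot 13 = 507$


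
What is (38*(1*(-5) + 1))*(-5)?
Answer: 760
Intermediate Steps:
(38*(1*(-5) + 1))*(-5) = (38*(-5 + 1))*(-5) = (38*(-4))*(-5) = -152*(-5) = 760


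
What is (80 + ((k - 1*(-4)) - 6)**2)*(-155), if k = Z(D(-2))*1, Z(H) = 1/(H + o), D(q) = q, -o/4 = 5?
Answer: -6315475/484 ≈ -13049.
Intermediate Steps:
o = -20 (o = -4*5 = -20)
Z(H) = 1/(-20 + H) (Z(H) = 1/(H - 20) = 1/(-20 + H))
k = -1/22 (k = 1/(-20 - 2) = 1/(-22) = -1/22*1 = -1/22 ≈ -0.045455)
(80 + ((k - 1*(-4)) - 6)**2)*(-155) = (80 + ((-1/22 - 1*(-4)) - 6)**2)*(-155) = (80 + ((-1/22 + 4) - 6)**2)*(-155) = (80 + (87/22 - 6)**2)*(-155) = (80 + (-45/22)**2)*(-155) = (80 + 2025/484)*(-155) = (40745/484)*(-155) = -6315475/484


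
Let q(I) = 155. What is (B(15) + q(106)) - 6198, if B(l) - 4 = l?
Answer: -6024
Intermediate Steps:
B(l) = 4 + l
(B(15) + q(106)) - 6198 = ((4 + 15) + 155) - 6198 = (19 + 155) - 6198 = 174 - 6198 = -6024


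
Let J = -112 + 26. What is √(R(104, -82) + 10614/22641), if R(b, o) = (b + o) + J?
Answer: I*√3618560090/7547 ≈ 7.9706*I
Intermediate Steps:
J = -86
R(b, o) = -86 + b + o (R(b, o) = (b + o) - 86 = -86 + b + o)
√(R(104, -82) + 10614/22641) = √((-86 + 104 - 82) + 10614/22641) = √(-64 + 10614*(1/22641)) = √(-64 + 3538/7547) = √(-479470/7547) = I*√3618560090/7547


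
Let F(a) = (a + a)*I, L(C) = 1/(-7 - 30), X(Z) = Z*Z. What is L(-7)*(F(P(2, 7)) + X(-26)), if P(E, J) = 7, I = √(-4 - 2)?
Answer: -676/37 - 14*I*√6/37 ≈ -18.27 - 0.92683*I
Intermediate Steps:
I = I*√6 (I = √(-6) = I*√6 ≈ 2.4495*I)
X(Z) = Z²
L(C) = -1/37 (L(C) = 1/(-37) = -1/37)
F(a) = 2*I*a*√6 (F(a) = (a + a)*(I*√6) = (2*a)*(I*√6) = 2*I*a*√6)
L(-7)*(F(P(2, 7)) + X(-26)) = -(2*I*7*√6 + (-26)²)/37 = -(14*I*√6 + 676)/37 = -(676 + 14*I*√6)/37 = -676/37 - 14*I*√6/37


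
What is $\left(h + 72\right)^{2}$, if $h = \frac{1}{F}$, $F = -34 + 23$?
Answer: $\frac{625681}{121} \approx 5170.9$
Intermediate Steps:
$F = -11$
$h = - \frac{1}{11}$ ($h = \frac{1}{-11} = - \frac{1}{11} \approx -0.090909$)
$\left(h + 72\right)^{2} = \left(- \frac{1}{11} + 72\right)^{2} = \left(\frac{791}{11}\right)^{2} = \frac{625681}{121}$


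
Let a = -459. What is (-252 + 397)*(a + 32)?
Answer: -61915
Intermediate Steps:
(-252 + 397)*(a + 32) = (-252 + 397)*(-459 + 32) = 145*(-427) = -61915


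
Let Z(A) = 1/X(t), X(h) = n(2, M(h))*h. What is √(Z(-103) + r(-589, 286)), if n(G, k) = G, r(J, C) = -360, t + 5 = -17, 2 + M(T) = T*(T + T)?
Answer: I*√174251/22 ≈ 18.974*I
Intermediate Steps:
M(T) = -2 + 2*T² (M(T) = -2 + T*(T + T) = -2 + T*(2*T) = -2 + 2*T²)
t = -22 (t = -5 - 17 = -22)
X(h) = 2*h
Z(A) = -1/44 (Z(A) = 1/(2*(-22)) = 1/(-44) = -1/44)
√(Z(-103) + r(-589, 286)) = √(-1/44 - 360) = √(-15841/44) = I*√174251/22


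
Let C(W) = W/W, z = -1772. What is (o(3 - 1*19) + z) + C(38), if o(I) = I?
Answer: -1787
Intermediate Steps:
C(W) = 1
(o(3 - 1*19) + z) + C(38) = ((3 - 1*19) - 1772) + 1 = ((3 - 19) - 1772) + 1 = (-16 - 1772) + 1 = -1788 + 1 = -1787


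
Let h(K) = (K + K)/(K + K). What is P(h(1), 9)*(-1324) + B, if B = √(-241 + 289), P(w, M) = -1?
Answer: 1324 + 4*√3 ≈ 1330.9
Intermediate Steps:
h(K) = 1 (h(K) = (2*K)/((2*K)) = (2*K)*(1/(2*K)) = 1)
B = 4*√3 (B = √48 = 4*√3 ≈ 6.9282)
P(h(1), 9)*(-1324) + B = -1*(-1324) + 4*√3 = 1324 + 4*√3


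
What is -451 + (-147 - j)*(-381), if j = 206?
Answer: 134042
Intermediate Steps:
-451 + (-147 - j)*(-381) = -451 + (-147 - 1*206)*(-381) = -451 + (-147 - 206)*(-381) = -451 - 353*(-381) = -451 + 134493 = 134042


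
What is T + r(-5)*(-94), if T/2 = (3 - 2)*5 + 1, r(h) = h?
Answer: 482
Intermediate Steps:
T = 12 (T = 2*((3 - 2)*5 + 1) = 2*(1*5 + 1) = 2*(5 + 1) = 2*6 = 12)
T + r(-5)*(-94) = 12 - 5*(-94) = 12 + 470 = 482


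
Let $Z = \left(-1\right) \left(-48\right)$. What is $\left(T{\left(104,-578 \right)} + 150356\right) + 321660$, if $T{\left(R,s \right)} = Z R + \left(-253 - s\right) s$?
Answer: $289158$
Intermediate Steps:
$Z = 48$
$T{\left(R,s \right)} = 48 R + s \left(-253 - s\right)$ ($T{\left(R,s \right)} = 48 R + \left(-253 - s\right) s = 48 R + s \left(-253 - s\right)$)
$\left(T{\left(104,-578 \right)} + 150356\right) + 321660 = \left(\left(- \left(-578\right)^{2} - -146234 + 48 \cdot 104\right) + 150356\right) + 321660 = \left(\left(\left(-1\right) 334084 + 146234 + 4992\right) + 150356\right) + 321660 = \left(\left(-334084 + 146234 + 4992\right) + 150356\right) + 321660 = \left(-182858 + 150356\right) + 321660 = -32502 + 321660 = 289158$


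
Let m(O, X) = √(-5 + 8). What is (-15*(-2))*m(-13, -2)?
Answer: 30*√3 ≈ 51.962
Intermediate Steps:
m(O, X) = √3
(-15*(-2))*m(-13, -2) = (-15*(-2))*√3 = 30*√3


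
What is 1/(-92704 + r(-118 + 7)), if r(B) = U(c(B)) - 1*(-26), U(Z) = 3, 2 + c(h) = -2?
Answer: -1/92675 ≈ -1.0790e-5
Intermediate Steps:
c(h) = -4 (c(h) = -2 - 2 = -4)
r(B) = 29 (r(B) = 3 - 1*(-26) = 3 + 26 = 29)
1/(-92704 + r(-118 + 7)) = 1/(-92704 + 29) = 1/(-92675) = -1/92675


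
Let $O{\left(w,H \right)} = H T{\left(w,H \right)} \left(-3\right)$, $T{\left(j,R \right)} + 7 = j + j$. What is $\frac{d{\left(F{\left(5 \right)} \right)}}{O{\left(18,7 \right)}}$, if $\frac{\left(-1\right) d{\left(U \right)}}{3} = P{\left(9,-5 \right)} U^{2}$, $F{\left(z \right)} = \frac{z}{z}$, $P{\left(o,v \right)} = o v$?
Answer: $- \frac{45}{203} \approx -0.22167$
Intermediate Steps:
$T{\left(j,R \right)} = -7 + 2 j$ ($T{\left(j,R \right)} = -7 + \left(j + j\right) = -7 + 2 j$)
$O{\left(w,H \right)} = - 3 H \left(-7 + 2 w\right)$ ($O{\left(w,H \right)} = H \left(-7 + 2 w\right) \left(-3\right) = - 3 H \left(-7 + 2 w\right)$)
$F{\left(z \right)} = 1$
$d{\left(U \right)} = 135 U^{2}$ ($d{\left(U \right)} = - 3 \cdot 9 \left(-5\right) U^{2} = - 3 \left(- 45 U^{2}\right) = 135 U^{2}$)
$\frac{d{\left(F{\left(5 \right)} \right)}}{O{\left(18,7 \right)}} = \frac{135 \cdot 1^{2}}{3 \cdot 7 \left(7 - 36\right)} = \frac{135 \cdot 1}{3 \cdot 7 \left(7 - 36\right)} = \frac{135}{3 \cdot 7 \left(-29\right)} = \frac{135}{-609} = 135 \left(- \frac{1}{609}\right) = - \frac{45}{203}$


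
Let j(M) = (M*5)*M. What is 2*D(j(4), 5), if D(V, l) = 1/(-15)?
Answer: -2/15 ≈ -0.13333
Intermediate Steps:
j(M) = 5*M² (j(M) = (5*M)*M = 5*M²)
D(V, l) = -1/15
2*D(j(4), 5) = 2*(-1/15) = -2/15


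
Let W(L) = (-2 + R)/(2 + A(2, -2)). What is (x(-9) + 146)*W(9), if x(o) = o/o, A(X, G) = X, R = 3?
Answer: 147/4 ≈ 36.750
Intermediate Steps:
W(L) = 1/4 (W(L) = (-2 + 3)/(2 + 2) = 1/4)
x(o) = 1
(x(-9) + 146)*W(9) = (1 + 146)*(1/4) = 147*(1/4) = 147/4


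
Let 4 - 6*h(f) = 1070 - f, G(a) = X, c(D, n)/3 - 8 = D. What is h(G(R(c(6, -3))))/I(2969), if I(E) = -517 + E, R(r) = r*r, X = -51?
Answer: -1117/14712 ≈ -0.075924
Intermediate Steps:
c(D, n) = 24 + 3*D
R(r) = r²
G(a) = -51
h(f) = -533/3 + f/6 (h(f) = ⅔ - (1070 - f)/6 = ⅔ + (-535/3 + f/6) = -533/3 + f/6)
h(G(R(c(6, -3))))/I(2969) = (-533/3 + (⅙)*(-51))/(-517 + 2969) = (-533/3 - 17/2)/2452 = -1117/6*1/2452 = -1117/14712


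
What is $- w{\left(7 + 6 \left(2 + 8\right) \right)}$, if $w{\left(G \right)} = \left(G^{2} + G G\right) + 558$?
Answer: $-9536$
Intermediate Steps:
$w{\left(G \right)} = 558 + 2 G^{2}$ ($w{\left(G \right)} = \left(G^{2} + G^{2}\right) + 558 = 2 G^{2} + 558 = 558 + 2 G^{2}$)
$- w{\left(7 + 6 \left(2 + 8\right) \right)} = - (558 + 2 \left(7 + 6 \left(2 + 8\right)\right)^{2}) = - (558 + 2 \left(7 + 6 \cdot 10\right)^{2}) = - (558 + 2 \left(7 + 60\right)^{2}) = - (558 + 2 \cdot 67^{2}) = - (558 + 2 \cdot 4489) = - (558 + 8978) = \left(-1\right) 9536 = -9536$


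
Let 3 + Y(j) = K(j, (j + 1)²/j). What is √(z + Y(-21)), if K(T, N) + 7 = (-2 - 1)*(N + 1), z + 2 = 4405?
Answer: √217910/7 ≈ 66.687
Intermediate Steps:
z = 4403 (z = -2 + 4405 = 4403)
K(T, N) = -10 - 3*N (K(T, N) = -7 + (-2 - 1)*(N + 1) = -7 - 3*(1 + N) = -7 + (-3 - 3*N) = -10 - 3*N)
Y(j) = -13 - 3*(1 + j)²/j (Y(j) = -3 + (-10 - 3*(j + 1)²/j) = -3 + (-10 - 3*(1 + j)²/j) = -13 - 3*(1 + j)²/j)
√(z + Y(-21)) = √(4403 + (-13 - 3*(1 - 21)²/(-21))) = √(4403 + (-13 - 3*(-1/21)*(-20)²)) = √(4403 + (-13 - 3*(-1/21)*400)) = √(4403 + (-13 + 400/7)) = √(4403 + 309/7) = √(31130/7) = √217910/7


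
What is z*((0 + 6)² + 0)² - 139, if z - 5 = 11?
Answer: 20597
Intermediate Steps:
z = 16 (z = 5 + 11 = 16)
z*((0 + 6)² + 0)² - 139 = 16*((0 + 6)² + 0)² - 139 = 16*(6² + 0)² - 139 = 16*(36 + 0)² - 139 = 16*36² - 139 = 16*1296 - 139 = 20736 - 139 = 20597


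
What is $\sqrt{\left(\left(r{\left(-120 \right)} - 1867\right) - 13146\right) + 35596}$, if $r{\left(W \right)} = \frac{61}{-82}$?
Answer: $\frac{\sqrt{138395090}}{82} \approx 143.47$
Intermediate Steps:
$r{\left(W \right)} = - \frac{61}{82}$ ($r{\left(W \right)} = 61 \left(- \frac{1}{82}\right) = - \frac{61}{82}$)
$\sqrt{\left(\left(r{\left(-120 \right)} - 1867\right) - 13146\right) + 35596} = \sqrt{\left(\left(- \frac{61}{82} - 1867\right) - 13146\right) + 35596} = \sqrt{\left(- \frac{153155}{82} - 13146\right) + 35596} = \sqrt{- \frac{1231127}{82} + 35596} = \sqrt{\frac{1687745}{82}} = \frac{\sqrt{138395090}}{82}$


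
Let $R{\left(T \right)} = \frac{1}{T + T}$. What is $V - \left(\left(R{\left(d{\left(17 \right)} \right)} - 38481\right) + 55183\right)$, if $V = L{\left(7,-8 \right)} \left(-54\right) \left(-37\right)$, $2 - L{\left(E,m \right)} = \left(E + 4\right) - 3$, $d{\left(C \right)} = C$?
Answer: $- \frac{975461}{34} \approx -28690.0$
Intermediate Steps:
$L{\left(E,m \right)} = 1 - E$ ($L{\left(E,m \right)} = 2 - \left(\left(E + 4\right) - 3\right) = 2 - \left(\left(4 + E\right) - 3\right) = 2 - \left(1 + E\right) = 1 - E$)
$R{\left(T \right)} = \frac{1}{2 T}$
$V = -11988$ ($V = \left(1 - 7\right) \left(-54\right) \left(-37\right) = \left(-6\right) \left(-54\right) \left(-37\right) = 324 \left(-37\right) = -11988$)
$V - \left(\left(R{\left(d{\left(17 \right)} \right)} - 38481\right) + 55183\right) = -11988 - \left(\left(\frac{1}{2 \cdot 17} - 38481\right) + 55183\right) = -11988 - \left(\left(\frac{1}{2} \cdot \frac{1}{17} - 38481\right) + 55183\right) = -11988 - \left(\left(\frac{1}{34} - 38481\right) + 55183\right) = -11988 - \left(- \frac{1308353}{34} + 55183\right) = -11988 - \frac{567869}{34} = - \frac{975461}{34}$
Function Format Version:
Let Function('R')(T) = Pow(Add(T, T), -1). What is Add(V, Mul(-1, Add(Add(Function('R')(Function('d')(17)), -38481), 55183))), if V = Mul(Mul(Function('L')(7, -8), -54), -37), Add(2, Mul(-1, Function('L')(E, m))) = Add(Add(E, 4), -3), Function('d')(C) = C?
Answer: Rational(-975461, 34) ≈ -28690.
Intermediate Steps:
Function('L')(E, m) = Add(1, Mul(-1, E)) (Function('L')(E, m) = Add(2, Mul(-1, Add(Add(E, 4), -3))) = Add(2, Mul(-1, Add(Add(4, E), -3))) = Add(2, Mul(-1, Add(1, E))) = Add(2, Add(-1, Mul(-1, E))) = Add(1, Mul(-1, E)))
Function('R')(T) = Mul(Rational(1, 2), Pow(T, -1)) (Function('R')(T) = Pow(Mul(2, T), -1) = Mul(Rational(1, 2), Pow(T, -1)))
V = -11988 (V = Mul(Mul(Add(1, Mul(-1, 7)), -54), -37) = Mul(Mul(Add(1, -7), -54), -37) = Mul(Mul(-6, -54), -37) = Mul(324, -37) = -11988)
Add(V, Mul(-1, Add(Add(Function('R')(Function('d')(17)), -38481), 55183))) = Add(-11988, Mul(-1, Add(Add(Mul(Rational(1, 2), Pow(17, -1)), -38481), 55183))) = Add(-11988, Mul(-1, Add(Add(Mul(Rational(1, 2), Rational(1, 17)), -38481), 55183))) = Add(-11988, Mul(-1, Add(Add(Rational(1, 34), -38481), 55183))) = Add(-11988, Mul(-1, Add(Rational(-1308353, 34), 55183))) = Add(-11988, Mul(-1, Rational(567869, 34))) = Add(-11988, Rational(-567869, 34)) = Rational(-975461, 34)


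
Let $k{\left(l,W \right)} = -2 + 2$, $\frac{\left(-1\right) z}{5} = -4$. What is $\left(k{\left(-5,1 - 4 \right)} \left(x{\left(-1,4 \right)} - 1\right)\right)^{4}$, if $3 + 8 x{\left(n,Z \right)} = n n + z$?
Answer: $0$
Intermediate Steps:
$z = 20$ ($z = \left(-5\right) \left(-4\right) = 20$)
$k{\left(l,W \right)} = 0$
$x{\left(n,Z \right)} = \frac{17}{8} + \frac{n^{2}}{8}$ ($x{\left(n,Z \right)} = - \frac{3}{8} + \frac{n n + 20}{8} = - \frac{3}{8} + \frac{n^{2} + 20}{8} = - \frac{3}{8} + \frac{20 + n^{2}}{8} = - \frac{3}{8} + \left(\frac{5}{2} + \frac{n^{2}}{8}\right) = \frac{17}{8} + \frac{n^{2}}{8}$)
$\left(k{\left(-5,1 - 4 \right)} \left(x{\left(-1,4 \right)} - 1\right)\right)^{4} = \left(0 \left(\left(\frac{17}{8} + \frac{\left(-1\right)^{2}}{8}\right) - 1\right)\right)^{4} = \left(0 \left(\left(\frac{17}{8} + \frac{1}{8} \cdot 1\right) - 1\right)\right)^{4} = \left(0 \left(\left(\frac{17}{8} + \frac{1}{8}\right) - 1\right)\right)^{4} = \left(0 \left(\frac{9}{4} - 1\right)\right)^{4} = \left(0 \cdot \frac{5}{4}\right)^{4} = 0^{4} = 0$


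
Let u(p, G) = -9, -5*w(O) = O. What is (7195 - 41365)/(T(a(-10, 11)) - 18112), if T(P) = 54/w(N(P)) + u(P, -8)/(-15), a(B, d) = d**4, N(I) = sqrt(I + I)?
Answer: 13324742621850/7062620476727 - 820833750*sqrt(2)/7062620476727 ≈ 1.8865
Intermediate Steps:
N(I) = sqrt(2)*sqrt(I) (N(I) = sqrt(2*I) = sqrt(2)*sqrt(I))
w(O) = -O/5
T(P) = 3/5 - 135*sqrt(2)/sqrt(P) (T(P) = 54/((-sqrt(2)*sqrt(P)/5)) - 9/(-15) = 54/((-sqrt(2)*sqrt(P)/5)) - 9*(-1/15) = 54*(-5*sqrt(2)/(2*sqrt(P))) + 3/5 = -135*sqrt(2)/sqrt(P) + 3/5 = 3/5 - 135*sqrt(2)/sqrt(P))
(7195 - 41365)/(T(a(-10, 11)) - 18112) = (7195 - 41365)/((3/5 - 135*sqrt(2)/sqrt(11**4)) - 18112) = -34170/((3/5 - 135*sqrt(2)/sqrt(14641)) - 18112) = -34170/((3/5 - 135*sqrt(2)*1/121) - 18112) = -34170/((3/5 - 135*sqrt(2)/121) - 18112) = -34170/(-90557/5 - 135*sqrt(2)/121)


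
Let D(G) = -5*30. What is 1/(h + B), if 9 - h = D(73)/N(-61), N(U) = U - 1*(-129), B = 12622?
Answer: 34/429529 ≈ 7.9156e-5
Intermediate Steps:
N(U) = 129 + U (N(U) = U + 129 = 129 + U)
D(G) = -150
h = 381/34 (h = 9 - (-150)/(129 - 61) = 9 - (-150)/68 = 9 - 1*(-75/34) = 9 + 75/34 = 381/34 ≈ 11.206)
1/(h + B) = 1/(381/34 + 12622) = 1/(429529/34) = 34/429529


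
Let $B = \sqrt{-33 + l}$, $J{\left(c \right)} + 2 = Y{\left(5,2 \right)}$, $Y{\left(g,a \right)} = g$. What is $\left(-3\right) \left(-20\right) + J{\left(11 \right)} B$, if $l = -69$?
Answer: $60 + 3 i \sqrt{102} \approx 60.0 + 30.299 i$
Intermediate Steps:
$J{\left(c \right)} = 3$ ($J{\left(c \right)} = -2 + 5 = 3$)
$B = i \sqrt{102}$ ($B = \sqrt{-33 - 69} = \sqrt{-102} = i \sqrt{102} \approx 10.1 i$)
$\left(-3\right) \left(-20\right) + J{\left(11 \right)} B = \left(-3\right) \left(-20\right) + 3 i \sqrt{102} = 60 + 3 i \sqrt{102}$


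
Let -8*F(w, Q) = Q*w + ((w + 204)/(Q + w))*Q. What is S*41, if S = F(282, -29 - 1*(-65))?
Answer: -5544963/106 ≈ -52311.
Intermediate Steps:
F(w, Q) = -Q*w/8 - Q*(204 + w)/(8*(Q + w)) (F(w, Q) = -(Q*w + ((w + 204)/(Q + w))*Q)/8 = -(Q*w + ((204 + w)/(Q + w))*Q)/8 = -(Q*w + Q*(204 + w)/(Q + w))/8 = -Q*w/8 - Q*(204 + w)/(8*(Q + w)))
S = -135243/106 (S = -(-29 - 1*(-65))*(204 + 282 + 282² + (-29 - 1*(-65))*282)/(8*(-29 - 1*(-65)) + 8*282) = -(-29 + 65)*(204 + 282 + 79524 + (-29 + 65)*282)/(8*(-29 + 65) + 2256) = -1*36*(204 + 282 + 79524 + 36*282)/(8*36 + 2256) = -1*36*(204 + 282 + 79524 + 10152)/(288 + 2256) = -1*36*90162/2544 = -1*36*1/2544*90162 = -135243/106 ≈ -1275.9)
S*41 = -135243/106*41 = -5544963/106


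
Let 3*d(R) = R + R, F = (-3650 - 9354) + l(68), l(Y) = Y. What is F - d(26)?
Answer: -38860/3 ≈ -12953.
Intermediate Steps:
F = -12936 (F = (-3650 - 9354) + 68 = -13004 + 68 = -12936)
d(R) = 2*R/3 (d(R) = (R + R)/3 = (2*R)/3 = 2*R/3)
F - d(26) = -12936 - 2*26/3 = -12936 - 1*52/3 = -12936 - 52/3 = -38860/3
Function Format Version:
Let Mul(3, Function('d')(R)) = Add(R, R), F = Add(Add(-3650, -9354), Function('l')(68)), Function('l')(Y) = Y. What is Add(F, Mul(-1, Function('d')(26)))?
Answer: Rational(-38860, 3) ≈ -12953.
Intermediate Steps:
F = -12936 (F = Add(Add(-3650, -9354), 68) = Add(-13004, 68) = -12936)
Function('d')(R) = Mul(Rational(2, 3), R) (Function('d')(R) = Mul(Rational(1, 3), Add(R, R)) = Mul(Rational(1, 3), Mul(2, R)) = Mul(Rational(2, 3), R))
Add(F, Mul(-1, Function('d')(26))) = Add(-12936, Mul(-1, Mul(Rational(2, 3), 26))) = Add(-12936, Mul(-1, Rational(52, 3))) = Add(-12936, Rational(-52, 3)) = Rational(-38860, 3)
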